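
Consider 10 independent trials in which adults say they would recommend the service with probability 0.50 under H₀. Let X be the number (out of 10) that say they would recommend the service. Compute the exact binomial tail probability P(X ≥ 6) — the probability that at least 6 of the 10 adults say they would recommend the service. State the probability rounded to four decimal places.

X ~ Binomial(n=10, p=0.50).
P(X ≥ 6) = Σ_{j=6}^{10} C(10,j)·0.50^j·0.50^{10−j}.
= 0.205078 + 0.117188 + 0.043945 + 0.009766 + 0.000977 = 0.3770.

P = 0.3770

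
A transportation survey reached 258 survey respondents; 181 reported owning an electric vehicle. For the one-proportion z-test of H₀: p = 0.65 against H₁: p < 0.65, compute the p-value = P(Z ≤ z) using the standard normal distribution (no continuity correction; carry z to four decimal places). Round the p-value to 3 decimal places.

With x = 181 successes in n = 258, p̂ = 0.70155.
SE₀ = √(0.65·0.35/258) = 0.029695.
Test statistic (full precision, shown to 4 dp): z = (181/258 − 0.65)/SE₀ ≈ 1.7360.
p-value = P(Z ≤ z) with z = 1.7360 → 0.959.

p-value = 0.959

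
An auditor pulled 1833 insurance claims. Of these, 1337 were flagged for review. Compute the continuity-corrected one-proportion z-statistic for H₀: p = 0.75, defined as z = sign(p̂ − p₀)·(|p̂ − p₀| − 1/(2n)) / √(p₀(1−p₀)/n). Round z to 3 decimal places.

z = -2.009

The sample proportion is 1337/1833 = 0.72941. p̂ − p₀ = -0.020595.
Continuity correction 1/(2n) = 1/3666 = 0.000273.
Corrected numerator: |-0.020595| − 0.000273 = 0.020322.
Null standard error: √(0.75·0.25/1833) = √0.000102291 = 0.010114.
z = (−)0.020322/0.010114 = -2.009.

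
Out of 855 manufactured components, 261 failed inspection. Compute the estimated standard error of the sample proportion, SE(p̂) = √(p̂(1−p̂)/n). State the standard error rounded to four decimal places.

SE = 0.0157

With x = 261 successes in n = 855, p̂ = 0.30526.
p̂(1−p̂) = 0.30526·0.69474 = 0.212076.
Dividing by n and taking the root: √0.000248042 = 0.0157.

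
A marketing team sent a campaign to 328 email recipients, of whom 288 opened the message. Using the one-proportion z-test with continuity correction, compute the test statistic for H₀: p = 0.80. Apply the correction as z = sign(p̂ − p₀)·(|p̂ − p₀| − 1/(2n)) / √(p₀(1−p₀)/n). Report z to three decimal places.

z = 3.465

With x = 288 successes in n = 328, p̂ = 0.87805. p̂ − p₀ = 0.078049.
Continuity correction 1/(2n) = 1/656 = 0.001524.
Corrected numerator: |0.078049| − 0.001524 = 0.076525.
Null standard error: √(0.80·0.20/328) = √0.000487805 = 0.022086.
z = +0.076525/0.022086 = 3.465.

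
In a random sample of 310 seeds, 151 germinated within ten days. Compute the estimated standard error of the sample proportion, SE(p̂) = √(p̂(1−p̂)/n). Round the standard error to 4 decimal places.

SE = 0.0284

The sample proportion is 151/310 = 0.48710.
p̂(1−p̂) = 0.48710·0.51290 = 0.249834.
SE = √(0.249834/310) = √0.000805916 = 0.0284.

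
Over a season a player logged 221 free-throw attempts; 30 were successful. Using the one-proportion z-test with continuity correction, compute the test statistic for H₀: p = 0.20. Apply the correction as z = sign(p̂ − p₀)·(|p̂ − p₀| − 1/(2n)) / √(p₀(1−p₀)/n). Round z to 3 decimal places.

z = -2.304

With x = 30 successes in n = 221, p̂ = 0.13575. p̂ − p₀ = -0.064253.
1/(2n) = 0.002262.
Corrected numerator: |-0.064253| − 0.002262 = 0.061991.
Under H₀, SE = √(p₀(1−p₀)/n) = √(0.20·0.80/221) = √0.000723982 = 0.026907.
z = (−)0.061991/0.026907 = -2.304.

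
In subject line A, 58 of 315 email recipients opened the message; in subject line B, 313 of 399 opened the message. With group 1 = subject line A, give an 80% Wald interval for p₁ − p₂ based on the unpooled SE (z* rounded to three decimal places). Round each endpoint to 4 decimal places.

p̂₁ = 0.18413, p̂₂ = 0.78446, so the observed difference is -0.60033.
Unpooled SE = √(p̂₁(1−p̂₁)/n₁ + p̂₂(1−p̂₂)/n₂) = √(0.000476902 + 0.000423764) = 0.030011.
z* = 1.282 at the 80% level. Margin = 1.282·0.030011 = 0.03847.
CI: -0.60033 ± 0.03847 = (-0.6388, -0.5619).

(-0.6388, -0.5619)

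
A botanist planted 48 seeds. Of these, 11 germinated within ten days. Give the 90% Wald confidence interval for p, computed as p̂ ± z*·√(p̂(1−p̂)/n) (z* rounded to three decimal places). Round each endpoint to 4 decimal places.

(0.1294, 0.3290)

Sample proportion p̂ = 11/48 = 0.22917.
SE(p̂) = √(0.22917·0.77083/48) = 0.060665.
z* = 1.645 at the 90% level.
Margin of error: 1.645 × 0.060665 = 0.09979.
So the interval runs from 0.1294 to 0.3290.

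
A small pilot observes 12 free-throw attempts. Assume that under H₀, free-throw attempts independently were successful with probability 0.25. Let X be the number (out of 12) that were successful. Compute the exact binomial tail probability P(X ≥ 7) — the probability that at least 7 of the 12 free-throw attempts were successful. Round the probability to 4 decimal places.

X ~ Binomial(n=12, p=0.25).
P(X ≥ 7) = Σ_{j=7}^{12} C(12,j)·0.25^j·0.75^{12−j}.
= 0.011471 + 0.002390 + 0.000354 + 0.000035 + 0.000002 + 0.000000 = 0.0143.

P = 0.0143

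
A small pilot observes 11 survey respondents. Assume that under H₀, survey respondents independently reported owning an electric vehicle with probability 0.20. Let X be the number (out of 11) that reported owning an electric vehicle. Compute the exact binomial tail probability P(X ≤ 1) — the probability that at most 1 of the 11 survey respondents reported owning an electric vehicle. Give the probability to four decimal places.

P = 0.3221

X is binomial with n = 11 and p = 0.20.
P(X ≤ 1) = C(11,0)·0.20^0·0.80^11 + C(11,1)·0.20^1·0.80^10.
= 0.085899 + 0.236223 = 0.3221.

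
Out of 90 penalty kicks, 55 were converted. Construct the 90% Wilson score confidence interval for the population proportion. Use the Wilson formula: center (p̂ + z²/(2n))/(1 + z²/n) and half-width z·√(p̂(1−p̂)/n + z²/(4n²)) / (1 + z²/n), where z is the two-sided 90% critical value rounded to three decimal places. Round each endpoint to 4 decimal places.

(0.5245, 0.6912)

p̂ = 55/90 = 0.61111; z = 1.645, so z² = 2.706025.
Denominator 1 + z²/n = 1 + 2.706025/90 = 1.030067.
Center = (0.61111 + 0.015033)/1.030067 = 0.60787.
Radicand: p̂(1−p̂)/n + z²/(4n²) = 0.002640604 + 0.000083519 = 0.002724123.
Half-width = 1.645·√0.002724123/1.030067 = 0.08335.
CI: 0.60787 ± 0.08335 = (0.5245, 0.6912).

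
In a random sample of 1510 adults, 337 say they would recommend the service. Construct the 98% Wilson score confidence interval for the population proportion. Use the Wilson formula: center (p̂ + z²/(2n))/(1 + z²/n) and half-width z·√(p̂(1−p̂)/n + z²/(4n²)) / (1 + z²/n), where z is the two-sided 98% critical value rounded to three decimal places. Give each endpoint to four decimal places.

p̂ = 337/1510 = 0.22318; z = 2.326, so z² = 5.410276.
Denominator 1 + z²/n = 1 + 5.410276/1510 = 1.003583.
Adjusted center: (0.22318 + z²/(2n))/1.003583 = 0.22417.
Radicand: p̂(1−p̂)/n + z²/(4n²) = 0.000114815 + 0.000000593 = 0.000115408.
Half-width = 2.326·√0.000115408/1.003583 = 0.02490.
Interval: 0.22417 ± 0.02490 → (0.1993, 0.2491).

(0.1993, 0.2491)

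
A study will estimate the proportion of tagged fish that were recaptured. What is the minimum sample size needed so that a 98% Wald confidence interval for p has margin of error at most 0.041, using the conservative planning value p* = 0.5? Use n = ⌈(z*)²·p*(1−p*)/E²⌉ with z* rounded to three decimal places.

n = 805

z* = 2.326 at the 98% level.
p*(1−p*) = 0.50·0.50 = 0.2500.
Required n before rounding: 5.410276 × 0.2500 / 0.041² = 804.622.
⌈804.622⌉ = 805.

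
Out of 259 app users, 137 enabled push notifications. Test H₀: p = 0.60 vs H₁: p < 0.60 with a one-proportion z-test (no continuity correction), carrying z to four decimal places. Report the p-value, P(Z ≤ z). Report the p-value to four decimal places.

Sample proportion p̂ = 137/259 = 0.52896.
Null standard error: √(0.60·0.40/259) = √0.000926641 = 0.030441.
z = (p̂ − p₀)/SE = (137/259 − 0.60)/0.030441 ≈ -2.3338.
From the standard normal, P(Z ≤ z) = 0.0098.

p-value = 0.0098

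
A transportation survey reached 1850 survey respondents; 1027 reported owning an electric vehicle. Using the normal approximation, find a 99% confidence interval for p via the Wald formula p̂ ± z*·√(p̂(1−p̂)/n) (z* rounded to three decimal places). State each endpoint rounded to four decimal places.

(0.5254, 0.5849)

The sample proportion is 1027/1850 = 0.55514.
SE(p̂) = √(0.55514·0.44486/1850) = 0.011554.
For 99% confidence, z* = 2.576.
Margin = 2.576·0.011554 = 0.02976.
Interval: 0.55514 ± 0.02976 → (0.5254, 0.5849).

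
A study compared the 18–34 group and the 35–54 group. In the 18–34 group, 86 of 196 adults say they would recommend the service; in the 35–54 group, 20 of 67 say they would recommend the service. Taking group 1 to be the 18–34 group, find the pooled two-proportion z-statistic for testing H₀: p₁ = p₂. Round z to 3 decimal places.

z = 2.021

p̂₁ = 86/196 = 0.43878, p̂₂ = 20/67 = 0.29851.
Pooling: p̂ = 106/263 = 0.40304.
SE = √[p̂(1−p̂)(1/n₁+1/n₂)] = √[0.40304·0.59696·(1/196+1/67)] ≈ 0.069416.
z = 0.14027/0.069416 = 2.021.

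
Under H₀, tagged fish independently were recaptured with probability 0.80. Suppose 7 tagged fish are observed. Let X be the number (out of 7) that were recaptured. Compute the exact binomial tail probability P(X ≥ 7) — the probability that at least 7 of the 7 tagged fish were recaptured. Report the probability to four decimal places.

X ~ Binomial(n=7, p=0.80).
P(X ≥ 7) = C(7,7)·0.80^7·0.20^0.
= 0.209715 = 0.2097.

P = 0.2097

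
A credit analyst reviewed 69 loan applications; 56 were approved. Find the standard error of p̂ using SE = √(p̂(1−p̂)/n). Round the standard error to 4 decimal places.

SE = 0.0471

The sample proportion is 56/69 = 0.81159.
p̂(1−p̂) = 0.81159·0.18841 = 0.152912.
Dividing by n and taking the root: √0.002216116 = 0.0471.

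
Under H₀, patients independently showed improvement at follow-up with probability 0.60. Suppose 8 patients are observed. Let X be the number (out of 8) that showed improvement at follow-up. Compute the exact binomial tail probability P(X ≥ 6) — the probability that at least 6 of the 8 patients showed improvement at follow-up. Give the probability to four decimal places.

P = 0.3154

X is binomial with n = 8 and p = 0.60.
P(X ≥ 6) = C(8,6)·0.60^6·0.40^2 + C(8,7)·0.60^7·0.40^1 + C(8,8)·0.60^8·0.40^0.
= 0.209019 + 0.089580 + 0.016796 = 0.3154.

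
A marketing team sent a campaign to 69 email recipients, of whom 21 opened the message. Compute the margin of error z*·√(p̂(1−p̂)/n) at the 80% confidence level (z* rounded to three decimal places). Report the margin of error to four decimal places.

ME = 0.0710

p̂ = 21/69 = 0.30435.
Standard error of p̂: √(0.211720/69) = √0.003068409 = 0.055393.
z* = 1.282 at the 80% level.
ME = 1.282·0.055393 = 0.0710.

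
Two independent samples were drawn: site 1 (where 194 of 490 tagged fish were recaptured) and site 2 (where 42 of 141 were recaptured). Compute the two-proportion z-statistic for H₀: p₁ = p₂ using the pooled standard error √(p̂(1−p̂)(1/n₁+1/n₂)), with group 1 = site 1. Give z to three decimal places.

p̂₁ = 194/490 = 0.39592, p̂₂ = 42/141 = 0.29787.
Pooled p̂ = (194+42)/(490+141) = 236/631 = 0.37401.
Pooled SE = √[0.2341264·0.00913301] ≈ 0.046242.
z = (p̂₁ − p̂₂)/SE = (0.39592 − 0.29787)/0.046242 = 0.09805/0.046242 = 2.120.

z = 2.120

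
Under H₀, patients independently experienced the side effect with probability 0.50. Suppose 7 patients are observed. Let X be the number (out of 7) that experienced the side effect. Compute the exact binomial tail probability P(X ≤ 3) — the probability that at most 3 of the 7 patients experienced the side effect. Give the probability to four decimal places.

X ~ Binomial(n=7, p=0.50).
P(X ≤ 3) = C(7,0)·0.50^0·0.50^7 + C(7,1)·0.50^1·0.50^6 + C(7,2)·0.50^2·0.50^5 + C(7,3)·0.50^3·0.50^4.
= 0.007812 + 0.054688 + 0.164062 + 0.273438 = 0.5000.

P = 0.5000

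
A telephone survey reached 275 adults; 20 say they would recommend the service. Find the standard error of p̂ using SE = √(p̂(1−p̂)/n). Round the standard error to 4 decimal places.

SE = 0.0157

With x = 20 successes in n = 275, p̂ = 0.07273.
p̂(1−p̂) = 0.07273·0.92727 = 0.067440.
Dividing by n and taking the root: √0.000245236 = 0.0157.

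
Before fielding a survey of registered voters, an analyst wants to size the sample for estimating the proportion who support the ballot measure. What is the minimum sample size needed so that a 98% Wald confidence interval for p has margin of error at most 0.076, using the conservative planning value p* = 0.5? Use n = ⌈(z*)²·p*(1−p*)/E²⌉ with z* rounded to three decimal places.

For 98% confidence, z* = 2.326.
p*(1−p*) = 0.2500.
Required n before rounding: 5.410276 × 0.2500 / 0.076² = 234.171.
Rounding up, n = 235.

n = 235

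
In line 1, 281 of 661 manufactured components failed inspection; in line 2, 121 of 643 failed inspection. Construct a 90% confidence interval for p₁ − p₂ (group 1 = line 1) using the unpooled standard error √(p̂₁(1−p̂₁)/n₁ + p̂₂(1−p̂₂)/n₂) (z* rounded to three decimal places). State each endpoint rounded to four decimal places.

p̂₁ = 0.42511, p̂₂ = 0.18818, so the observed difference is 0.23693.
Unpooled SE = √(p̂₁(1−p̂₁)/n₁ + p̂₂(1−p̂₂)/n₂) = √(0.000369731 + 0.000237587) = 0.024644.
The 90% critical value is z* = 1.645. Margin of error = 0.04054.
Interval: 0.23693 ± 0.04054 → (0.1964, 0.2775).

(0.1964, 0.2775)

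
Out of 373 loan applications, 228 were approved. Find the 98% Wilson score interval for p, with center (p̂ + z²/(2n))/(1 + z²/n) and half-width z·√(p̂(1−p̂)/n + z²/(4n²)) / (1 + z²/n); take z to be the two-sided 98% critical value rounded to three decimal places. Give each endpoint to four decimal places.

Here p̂ = 228/373 = 0.61126 and z = 2.326 (z² = 5.410276).
Denominator 1 + z²/n = 1 + 5.410276/373 = 1.014505.
Adjusted center: (0.61126 + z²/(2n))/1.014505 = 0.60967.
Radicand: p̂(1−p̂)/n + z²/(4n²) = 0.000637054 + 0.000009722 = 0.000646776.
Half-width = z·√(radicand)/denom = 2.326·0.025432/1.014505 = 0.05831.
CI: 0.60967 ± 0.05831 = (0.5514, 0.6680).

(0.5514, 0.6680)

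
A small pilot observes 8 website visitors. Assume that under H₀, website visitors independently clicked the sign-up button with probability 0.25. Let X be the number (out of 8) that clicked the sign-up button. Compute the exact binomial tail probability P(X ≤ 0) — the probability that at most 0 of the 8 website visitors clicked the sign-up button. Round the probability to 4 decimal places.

X is binomial with n = 8 and p = 0.25.
P(X ≤ 0) = C(8,0)·0.25^0·0.75^8.
= 0.100113 = 0.1001.

P = 0.1001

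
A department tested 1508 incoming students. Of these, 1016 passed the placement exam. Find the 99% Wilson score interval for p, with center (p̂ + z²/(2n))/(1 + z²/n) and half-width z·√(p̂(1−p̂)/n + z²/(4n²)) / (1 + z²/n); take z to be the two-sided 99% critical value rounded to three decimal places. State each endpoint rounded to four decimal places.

Here p̂ = 1016/1508 = 0.67374 and z = 2.576 (z² = 6.635776).
1 + z²/n = 1.004400.
Adjusted center: (0.67374 + z²/(2n))/1.004400 = 0.67298.
Radicand: p̂(1−p̂)/n + z²/(4n²) = 0.000145766 + 0.000000730 = 0.000146496.
Half-width = 2.576·√0.000146496/1.004400 = 0.03104.
Interval: 0.67298 ± 0.03104 → (0.6419, 0.7040).

(0.6419, 0.7040)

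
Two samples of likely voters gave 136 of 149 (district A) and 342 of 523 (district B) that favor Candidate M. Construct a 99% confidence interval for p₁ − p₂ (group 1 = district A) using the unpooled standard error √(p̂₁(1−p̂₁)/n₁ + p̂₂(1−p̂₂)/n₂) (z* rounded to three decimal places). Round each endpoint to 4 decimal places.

(0.1787, 0.3389)

p̂₁ = 0.91275, p̂₂ = 0.65392, so the observed difference is 0.25883.
SE = √(0.000534470 + 0.000432713) = √0.000967183 = 0.031100.
The 99% critical value is z* = 2.576. Margin of error = 0.08011.
So the interval runs from 0.1787 to 0.3389.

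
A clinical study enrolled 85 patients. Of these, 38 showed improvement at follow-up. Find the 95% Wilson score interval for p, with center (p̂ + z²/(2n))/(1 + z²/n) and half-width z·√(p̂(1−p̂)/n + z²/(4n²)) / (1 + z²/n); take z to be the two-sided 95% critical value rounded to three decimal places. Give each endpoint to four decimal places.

(0.3459, 0.5528)

p̂ = 38/85 = 0.44706; z = 1.960, so z² = 3.841600.
Denominator 1 + z²/n = 1 + 3.841600/85 = 1.045195.
Adjusted center: (0.44706 + z²/(2n))/1.045195 = 0.44935.
Radicand: p̂(1−p̂)/n + z²/(4n²) = 0.002908203 + 0.000132927 = 0.003041130.
Half-width = z·√(radicand)/denom = 1.960·0.055146/1.045195 = 0.10341.
Interval: 0.44935 ± 0.10341 → (0.3459, 0.5528).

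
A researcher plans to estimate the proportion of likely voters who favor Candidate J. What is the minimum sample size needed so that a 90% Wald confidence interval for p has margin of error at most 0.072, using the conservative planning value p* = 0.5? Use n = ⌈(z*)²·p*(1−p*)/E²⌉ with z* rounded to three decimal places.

n = 131

The 90% critical value is z* = 1.645.
p*(1−p*) = 0.2500.
Required n before rounding: 2.706025 × 0.2500 / 0.072² = 130.499.
Rounding up, n = 131.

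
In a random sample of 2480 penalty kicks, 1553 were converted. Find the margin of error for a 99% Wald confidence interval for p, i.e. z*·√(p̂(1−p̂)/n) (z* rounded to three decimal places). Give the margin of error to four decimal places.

ME = 0.0250

Sample proportion p̂ = 1553/2480 = 0.62621.
SE = √(p̂(1−p̂)/n) = √(0.234071/2480) = 0.009715.
The 99% critical value is z* = 2.576.
So ME = 0.0250.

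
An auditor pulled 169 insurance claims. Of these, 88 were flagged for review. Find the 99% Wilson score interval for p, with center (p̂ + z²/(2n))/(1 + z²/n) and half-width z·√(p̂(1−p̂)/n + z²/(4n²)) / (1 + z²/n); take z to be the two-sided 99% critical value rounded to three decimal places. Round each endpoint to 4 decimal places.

(0.4228, 0.6170)

p̂ = 88/169 = 0.52071; z = 2.576, so z² = 6.635776.
1 + z²/n = 1.039265.
Center = (0.52071 + 0.019632)/1.039265 = 0.51993.
Radicand: p̂(1−p̂)/n + z²/(4n²) = 0.001476752 + 0.000058084 = 0.001534836.
Half-width = 2.576·√0.001534836/1.039265 = 0.09711.
Interval: 0.51993 ± 0.09711 → (0.4228, 0.6170).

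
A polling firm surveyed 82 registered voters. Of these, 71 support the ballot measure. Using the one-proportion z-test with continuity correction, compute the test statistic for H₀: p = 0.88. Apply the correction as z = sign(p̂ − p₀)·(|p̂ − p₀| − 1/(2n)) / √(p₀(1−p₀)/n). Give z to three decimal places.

Sample proportion p̂ = 71/82 = 0.86585. p̂ − p₀ = -0.014146.
1/(2n) = 0.006098.
Corrected numerator: |-0.014146| − 0.006098 = 0.008048.
SE₀ = √(0.88·0.12/82) = 0.035886.
z = (−)0.008048/0.035886 = -0.224.

z = -0.224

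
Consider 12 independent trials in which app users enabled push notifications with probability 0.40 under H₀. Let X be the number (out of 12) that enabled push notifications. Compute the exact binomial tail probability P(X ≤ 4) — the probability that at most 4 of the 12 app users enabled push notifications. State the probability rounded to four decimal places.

P = 0.4382

X is binomial with n = 12 and p = 0.40.
P(X ≤ 4) = Σ_{j=0}^{4} C(12,j)·0.40^j·0.60^{12−j}.
= 0.002177 + 0.017414 + 0.063852 + 0.141894 + 0.212841 = 0.4382.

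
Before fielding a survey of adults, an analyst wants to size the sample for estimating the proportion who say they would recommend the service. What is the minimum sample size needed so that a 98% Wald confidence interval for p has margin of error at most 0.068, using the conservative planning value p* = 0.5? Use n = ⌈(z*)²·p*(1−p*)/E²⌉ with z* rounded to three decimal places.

For 98% confidence, z* = 2.326.
p*(1−p*) = 0.50·0.50 = 0.2500.
(z*)²·p*(1−p*)/E² = 5.410276·0.2500/0.004624 = 292.511.
⌈292.511⌉ = 293.

n = 293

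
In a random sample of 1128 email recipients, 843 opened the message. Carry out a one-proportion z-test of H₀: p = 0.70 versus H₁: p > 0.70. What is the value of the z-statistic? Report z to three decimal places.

z = 3.470

p̂ = 843/1128 = 0.74734.
Null standard error: √(0.70·0.30/1128) = √0.000186170 = 0.013644.
z = (0.74734 − 0.70)/0.013644 = 0.04734/0.013644 = 3.470.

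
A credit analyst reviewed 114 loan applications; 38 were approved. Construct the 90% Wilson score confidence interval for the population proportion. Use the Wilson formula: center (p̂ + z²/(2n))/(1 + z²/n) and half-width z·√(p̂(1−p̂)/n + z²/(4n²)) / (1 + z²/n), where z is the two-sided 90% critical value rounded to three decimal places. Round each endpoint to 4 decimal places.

Here p̂ = 38/114 = 0.33333 and z = 1.645 (z² = 2.706025).
Denominator 1 + z²/n = 1 + 2.706025/114 = 1.023737.
Adjusted center: (0.33333 + z²/(2n))/1.023737 = 0.33720.
Radicand: p̂(1−p̂)/n + z²/(4n²) = 0.001949318 + 0.000052055 = 0.002001373.
Half-width = z·√(radicand)/denom = 1.645·0.044737/1.023737 = 0.07189.
CI: 0.33720 ± 0.07189 = (0.2653, 0.4091).

(0.2653, 0.4091)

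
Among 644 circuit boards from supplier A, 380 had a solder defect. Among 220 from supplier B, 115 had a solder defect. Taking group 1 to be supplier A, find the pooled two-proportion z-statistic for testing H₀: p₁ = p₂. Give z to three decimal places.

Sample proportions: p̂₁ = 380/644 = 0.59006 and p̂₂ = 115/220 = 0.52273.
Pooling: p̂ = 495/864 = 0.57292.
SE = √[p̂(1−p̂)(1/n₁+1/n₂)] = √[0.57292·0.42708·(1/644+1/220)] ≈ 0.038628.
z = (p̂₁ − p̂₂)/SE = (0.59006 − 0.52273)/0.038628 = 0.06733/0.038628 = 1.743.

z = 1.743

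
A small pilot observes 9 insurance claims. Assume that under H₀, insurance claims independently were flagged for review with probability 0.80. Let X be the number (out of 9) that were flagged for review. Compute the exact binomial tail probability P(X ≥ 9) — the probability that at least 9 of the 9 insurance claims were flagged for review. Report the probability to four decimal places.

P = 0.1342

X ~ Binomial(n=9, p=0.80).
P(X ≥ 9) = C(9,9)·0.80^9·0.20^0.
= 0.134218 = 0.1342.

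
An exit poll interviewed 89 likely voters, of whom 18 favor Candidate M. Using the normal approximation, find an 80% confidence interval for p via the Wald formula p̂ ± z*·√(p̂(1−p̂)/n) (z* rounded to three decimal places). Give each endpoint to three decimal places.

p̂ = 18/89 = 0.20225.
SE = √(p̂(1−p̂)/n) = √(0.161343/89) = 0.042578.
For 80% confidence, z* = 1.282.
Margin = 1.282·0.042578 = 0.05458.
Interval: 0.20225 ± 0.05458 → (0.148, 0.257).

(0.148, 0.257)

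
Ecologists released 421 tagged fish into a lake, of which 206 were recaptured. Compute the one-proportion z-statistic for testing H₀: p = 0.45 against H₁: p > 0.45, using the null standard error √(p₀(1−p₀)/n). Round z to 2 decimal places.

The sample proportion is 206/421 = 0.48931.
Under H₀, SE = √(p₀(1−p₀)/n) = √(0.45·0.55/421) = √0.000587886 = 0.024246.
z = (p̂ − p₀)/SE = (0.48931 − 0.45)/0.024246 = 1.62.

z = 1.62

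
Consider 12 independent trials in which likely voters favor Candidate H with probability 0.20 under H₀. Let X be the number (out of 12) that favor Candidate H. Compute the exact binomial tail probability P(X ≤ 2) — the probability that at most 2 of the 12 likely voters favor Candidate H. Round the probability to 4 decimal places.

P = 0.5583

X is binomial with n = 12 and p = 0.20.
P(X ≤ 2) = C(12,0)·0.20^0·0.80^12 + C(12,1)·0.20^1·0.80^11 + C(12,2)·0.20^2·0.80^10.
= 0.068719 + 0.206158 + 0.283468 = 0.5583.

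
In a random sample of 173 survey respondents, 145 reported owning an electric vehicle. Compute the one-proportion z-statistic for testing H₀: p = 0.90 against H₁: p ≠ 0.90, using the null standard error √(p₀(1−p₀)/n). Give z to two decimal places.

z = -2.71

p̂ = 145/173 = 0.83815.
Under H₀, SE = √(p₀(1−p₀)/n) = √(0.90·0.10/173) = √0.000520231 = 0.022809.
z = (0.83815 − 0.90)/0.022809 = -0.06185/0.022809 = -2.71.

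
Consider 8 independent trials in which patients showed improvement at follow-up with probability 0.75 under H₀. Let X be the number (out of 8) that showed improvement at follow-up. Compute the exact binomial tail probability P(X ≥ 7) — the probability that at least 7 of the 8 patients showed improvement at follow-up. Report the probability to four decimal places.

P = 0.3671

X ~ Binomial(n=8, p=0.75).
P(X ≥ 7) = C(8,7)·0.75^7·0.25^1 + C(8,8)·0.75^8·0.25^0.
= 0.266968 + 0.100113 = 0.3671.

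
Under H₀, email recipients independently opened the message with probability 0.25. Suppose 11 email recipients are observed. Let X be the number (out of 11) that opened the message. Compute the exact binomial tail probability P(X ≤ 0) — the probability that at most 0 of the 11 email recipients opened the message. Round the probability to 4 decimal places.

P = 0.0422

X is binomial with n = 11 and p = 0.25.
P(X ≤ 0) = C(11,0)·0.25^0·0.75^11.
= 0.042235 = 0.0422.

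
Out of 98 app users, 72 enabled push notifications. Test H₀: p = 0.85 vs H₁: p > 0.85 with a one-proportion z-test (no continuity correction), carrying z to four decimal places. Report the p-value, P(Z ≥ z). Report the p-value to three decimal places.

p-value = 0.999

The sample proportion is 72/98 = 0.73469.
Null standard error: √(0.85·0.15/98) = √0.001301020 = 0.036070.
z = (p̂ − p₀)/SE = (72/98 − 0.85)/0.036070 ≈ -3.1968.
p-value = P(Z ≥ z) with z = -3.1968 → 0.999.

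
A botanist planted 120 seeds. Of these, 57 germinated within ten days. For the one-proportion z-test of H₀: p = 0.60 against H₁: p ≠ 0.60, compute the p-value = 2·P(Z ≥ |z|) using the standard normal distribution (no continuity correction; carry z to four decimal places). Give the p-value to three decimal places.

p-value = 0.005

p̂ = 57/120 = 0.47500.
Null standard error: √(0.60·0.40/120) = √0.002000000 = 0.044721.
Test statistic (full precision, shown to 4 dp): z = (57/120 − 0.60)/SE₀ ≈ -2.7951.
p-value = 2·P(Z ≥ |z|) with z = -2.7951 → 0.005.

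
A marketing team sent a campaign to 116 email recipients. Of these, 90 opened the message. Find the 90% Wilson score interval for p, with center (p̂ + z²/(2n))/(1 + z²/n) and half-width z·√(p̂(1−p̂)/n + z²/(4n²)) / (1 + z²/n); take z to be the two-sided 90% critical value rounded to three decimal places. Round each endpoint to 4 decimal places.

p̂ = 90/116 = 0.77586; z = 1.645, so z² = 2.706025.
1 + z²/n = 1.023328.
Center = (0.77586 + 0.011664)/1.023328 = 0.76957.
Radicand: p̂(1−p̂)/n + z²/(4n²) = 0.001499139 + 0.000050275 = 0.001549414.
Half-width = z·√(radicand)/denom = 1.645·0.039363/1.023328 = 0.06328.
CI: 0.76957 ± 0.06328 = (0.7063, 0.8328).

(0.7063, 0.8328)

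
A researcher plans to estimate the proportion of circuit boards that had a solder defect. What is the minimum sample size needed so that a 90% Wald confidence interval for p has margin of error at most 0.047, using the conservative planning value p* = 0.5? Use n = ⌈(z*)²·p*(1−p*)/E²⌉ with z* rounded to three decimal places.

n = 307

For 90% confidence, z* = 1.645.
p*(1−p*) = 0.50·0.50 = 0.2500.
Required n before rounding: 2.706025 × 0.2500 / 0.047² = 306.250.
Rounding up, n = 307.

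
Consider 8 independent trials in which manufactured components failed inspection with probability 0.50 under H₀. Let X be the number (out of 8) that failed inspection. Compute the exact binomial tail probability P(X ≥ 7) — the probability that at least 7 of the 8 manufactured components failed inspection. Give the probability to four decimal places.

P = 0.0352

X ~ Binomial(n=8, p=0.50).
P(X ≥ 7) = C(8,7)·0.50^7·0.50^1 + C(8,8)·0.50^8·0.50^0.
= 0.031250 + 0.003906 = 0.0352.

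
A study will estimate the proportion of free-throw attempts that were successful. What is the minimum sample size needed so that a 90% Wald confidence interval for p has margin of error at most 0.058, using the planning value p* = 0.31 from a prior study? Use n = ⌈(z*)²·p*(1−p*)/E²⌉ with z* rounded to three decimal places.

z* = 1.645 at the 90% level.
p*(1−p*) = 0.2139.
(z*)²·p*(1−p*)/E² = 2.706025·0.2139/0.003364 = 172.063.
⌈172.063⌉ = 173.

n = 173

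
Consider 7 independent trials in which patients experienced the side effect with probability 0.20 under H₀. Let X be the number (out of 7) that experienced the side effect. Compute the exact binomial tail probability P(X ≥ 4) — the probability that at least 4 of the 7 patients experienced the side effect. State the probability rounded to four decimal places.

X is binomial with n = 7 and p = 0.20.
P(X ≥ 4) = C(7,4)·0.20^4·0.80^3 + C(7,5)·0.20^5·0.80^2 + C(7,6)·0.20^6·0.80^1 + C(7,7)·0.20^7·0.80^0.
= 0.028672 + 0.004301 + 0.000358 + 0.000013 = 0.0333.

P = 0.0333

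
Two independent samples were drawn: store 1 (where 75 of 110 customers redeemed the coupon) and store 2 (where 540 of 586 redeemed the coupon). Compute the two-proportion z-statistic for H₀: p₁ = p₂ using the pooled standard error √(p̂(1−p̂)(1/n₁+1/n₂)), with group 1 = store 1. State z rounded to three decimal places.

p̂₁ = 75/110 = 0.68182, p̂₂ = 540/586 = 0.92150.
Pooling: p̂ = 615/696 = 0.88362.
Pooled SE = √[0.1028352·0.01079739] ≈ 0.033322.
z = (p̂₁ − p̂₂)/SE = (0.68182 − 0.92150)/0.033322 = -0.23968/0.033322 = -7.193.

z = -7.193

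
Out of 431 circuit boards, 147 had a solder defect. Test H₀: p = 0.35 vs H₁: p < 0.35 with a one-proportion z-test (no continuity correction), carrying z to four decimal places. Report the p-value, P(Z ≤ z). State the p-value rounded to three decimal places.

p̂ = 147/431 = 0.34107.
SE₀ = √(0.35·0.65/431) = 0.022975.
z = (p̂ − p₀)/SE = (147/431 − 0.35)/0.022975 ≈ -0.3888.
From the standard normal, P(Z ≤ z) = 0.349.

p-value = 0.349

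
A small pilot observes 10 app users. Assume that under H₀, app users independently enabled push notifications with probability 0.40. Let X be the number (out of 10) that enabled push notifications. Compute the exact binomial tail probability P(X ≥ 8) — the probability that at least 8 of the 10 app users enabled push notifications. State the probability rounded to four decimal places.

P = 0.0123

X is binomial with n = 10 and p = 0.40.
P(X ≥ 8) = C(10,8)·0.40^8·0.60^2 + C(10,9)·0.40^9·0.60^1 + C(10,10)·0.40^10·0.60^0.
= 0.010617 + 0.001573 + 0.000105 = 0.0123.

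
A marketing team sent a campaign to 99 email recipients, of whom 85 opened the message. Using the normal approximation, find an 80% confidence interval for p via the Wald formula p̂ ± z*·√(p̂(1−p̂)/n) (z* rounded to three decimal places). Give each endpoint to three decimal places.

The sample proportion is 85/99 = 0.85859.
Standard error of p̂: √(0.121416/99) = √0.001226426 = 0.035020.
z* = 1.282 at the 80% level.
Margin = 1.282·0.035020 = 0.04490.
CI: 0.85859 ± 0.04490 = (0.814, 0.903).

(0.814, 0.903)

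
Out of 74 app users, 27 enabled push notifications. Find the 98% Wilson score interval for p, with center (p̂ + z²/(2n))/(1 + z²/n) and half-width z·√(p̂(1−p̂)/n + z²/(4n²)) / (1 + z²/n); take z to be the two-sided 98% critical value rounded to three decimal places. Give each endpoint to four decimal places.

(0.2481, 0.5001)

Here p̂ = 27/74 = 0.36486 and z = 2.326 (z² = 5.410276).
Denominator 1 + z²/n = 1 + 5.410276/74 = 1.073112.
Adjusted center: (0.36486 + z²/(2n))/1.073112 = 0.37407.
Radicand: p̂(1−p̂)/n + z²/(4n²) = 0.003131601 + 0.000246999 = 0.003378600.
Half-width = z·√(radicand)/denom = 2.326·0.058126/1.073112 = 0.12599.
CI: 0.37407 ± 0.12599 = (0.2481, 0.5001).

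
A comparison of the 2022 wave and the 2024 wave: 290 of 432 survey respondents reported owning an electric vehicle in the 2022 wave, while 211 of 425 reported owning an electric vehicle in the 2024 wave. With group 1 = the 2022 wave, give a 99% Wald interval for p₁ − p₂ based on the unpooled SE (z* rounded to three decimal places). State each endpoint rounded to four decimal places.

p̂₁ = 0.67130, p̂₂ = 0.49647, so the observed difference is 0.17483.
Unpooled SE = √(p̂₁(1−p̂₁)/n₁ + p̂₂(1−p̂₂)/n₂) = √(0.000510781 + 0.000588206) = 0.033151.
For 99% confidence, z* = 2.576. Margin of error = 0.08540.
Interval: 0.17483 ± 0.08540 → (0.0894, 0.2602).

(0.0894, 0.2602)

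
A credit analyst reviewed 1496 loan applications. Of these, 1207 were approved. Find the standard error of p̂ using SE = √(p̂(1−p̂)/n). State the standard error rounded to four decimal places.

p̂ = 1207/1496 = 0.80682.
p̂(1−p̂) = 0.155861.
SE = √(0.155861/1496) = 0.0102.

SE = 0.0102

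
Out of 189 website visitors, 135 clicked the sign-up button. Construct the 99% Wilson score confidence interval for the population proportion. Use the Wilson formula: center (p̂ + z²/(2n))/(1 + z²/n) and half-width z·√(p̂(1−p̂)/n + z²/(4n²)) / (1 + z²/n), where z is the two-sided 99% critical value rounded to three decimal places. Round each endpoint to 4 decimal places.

(0.6235, 0.7905)

Here p̂ = 135/189 = 0.71429 and z = 2.576 (z² = 6.635776).
1 + z²/n = 1.035110.
Center = (0.71429 + 0.017555)/1.035110 = 0.70702.
Radicand: p̂(1−p̂)/n + z²/(4n²) = 0.001079797 + 0.000046442 = 0.001126239.
Half-width = 2.576·√0.001126239/1.035110 = 0.08352.
Interval: 0.70702 ± 0.08352 → (0.6235, 0.7905).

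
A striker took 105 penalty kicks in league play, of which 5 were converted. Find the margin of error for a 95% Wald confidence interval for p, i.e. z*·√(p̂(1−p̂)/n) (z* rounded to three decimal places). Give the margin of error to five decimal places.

The sample proportion is 5/105 = 0.04762.
SE = √(p̂(1−p̂)/n) = √(0.045351/105) = 0.020783.
z* = 1.960 at the 95% level.
ME = 1.960·0.020783 = 0.04073.

ME = 0.04073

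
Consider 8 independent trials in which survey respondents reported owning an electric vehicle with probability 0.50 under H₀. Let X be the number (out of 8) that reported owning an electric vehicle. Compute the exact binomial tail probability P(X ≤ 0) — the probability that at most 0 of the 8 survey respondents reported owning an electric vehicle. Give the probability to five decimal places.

X ~ Binomial(n=8, p=0.50).
P(X ≤ 0) = C(8,0)·0.50^0·0.50^8.
= 0.003906 = 0.00391.

P = 0.00391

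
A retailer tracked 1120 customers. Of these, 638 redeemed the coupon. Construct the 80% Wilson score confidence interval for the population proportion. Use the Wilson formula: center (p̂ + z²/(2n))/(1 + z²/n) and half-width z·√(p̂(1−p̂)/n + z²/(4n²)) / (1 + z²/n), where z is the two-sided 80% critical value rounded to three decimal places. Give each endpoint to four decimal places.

Here p̂ = 638/1120 = 0.56964 and z = 1.282 (z² = 1.643524).
Denominator 1 + z²/n = 1 + 1.643524/1120 = 1.001467.
Adjusted center: (0.56964 + z²/(2n))/1.001467 = 0.56954.
Radicand: p̂(1−p̂)/n + z²/(4n²) = 0.000218884 + 0.000000328 = 0.000219212.
Half-width = 1.282·√0.000219212/1.001467 = 0.01895.
CI: 0.56954 ± 0.01895 = (0.5506, 0.5885).

(0.5506, 0.5885)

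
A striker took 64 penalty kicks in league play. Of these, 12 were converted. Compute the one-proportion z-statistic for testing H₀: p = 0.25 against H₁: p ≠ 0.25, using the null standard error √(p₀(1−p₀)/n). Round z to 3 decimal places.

z = -1.155

The sample proportion is 12/64 = 0.18750.
SE₀ = √(0.25·0.75/64) = 0.054127.
z = (0.18750 − 0.25)/0.054127 = -0.06250/0.054127 = -1.155.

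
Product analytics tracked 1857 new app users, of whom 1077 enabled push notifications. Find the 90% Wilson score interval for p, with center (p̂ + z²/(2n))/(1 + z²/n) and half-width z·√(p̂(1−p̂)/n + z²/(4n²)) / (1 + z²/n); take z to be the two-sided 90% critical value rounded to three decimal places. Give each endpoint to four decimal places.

(0.5610, 0.5987)

Here p̂ = 1077/1857 = 0.57997 and z = 1.645 (z² = 2.706025).
Denominator 1 + z²/n = 1 + 2.706025/1857 = 1.001457.
Adjusted center: (0.57997 + z²/(2n))/1.001457 = 0.57985.
Radicand: p̂(1−p̂)/n + z²/(4n²) = 0.000131182 + 0.000000196 = 0.000131378.
Half-width = z·√(radicand)/denom = 1.645·0.011462/1.001457 = 0.01883.
Interval: 0.57985 ± 0.01883 → (0.5610, 0.5987).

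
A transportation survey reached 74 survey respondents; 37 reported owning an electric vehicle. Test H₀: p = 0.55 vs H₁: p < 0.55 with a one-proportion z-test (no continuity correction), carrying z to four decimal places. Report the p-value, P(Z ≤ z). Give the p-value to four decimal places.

p-value = 0.1936

The sample proportion is 37/74 = 0.50000.
Null standard error: √(0.55·0.45/74) = √0.003344595 = 0.057832.
z = (p̂ − p₀)/SE = (37/74 − 0.55)/0.057832 ≈ -0.8646.
p-value = P(Z ≤ z) with z = -0.8646 → 0.1936.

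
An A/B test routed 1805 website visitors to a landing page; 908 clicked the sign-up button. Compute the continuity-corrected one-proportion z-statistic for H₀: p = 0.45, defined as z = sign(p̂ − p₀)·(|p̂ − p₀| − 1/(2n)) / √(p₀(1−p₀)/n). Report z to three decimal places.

z = 4.506

p̂ = 908/1805 = 0.50305. p̂ − p₀ = 0.053047.
1/(2n) = 0.000277.
Corrected numerator: |0.053047| − 0.000277 = 0.052770.
SE₀ = √(0.45·0.55/1805) = 0.011710.
z = (+)0.052770/0.011710 = 4.506.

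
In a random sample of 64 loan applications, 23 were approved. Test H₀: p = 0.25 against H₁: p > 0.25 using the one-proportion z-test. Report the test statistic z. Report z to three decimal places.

The sample proportion is 23/64 = 0.35938.
Null standard error: √(0.25·0.75/64) = √0.002929688 = 0.054127.
Test statistic: z = 0.10938/0.054127 = 2.021.

z = 2.021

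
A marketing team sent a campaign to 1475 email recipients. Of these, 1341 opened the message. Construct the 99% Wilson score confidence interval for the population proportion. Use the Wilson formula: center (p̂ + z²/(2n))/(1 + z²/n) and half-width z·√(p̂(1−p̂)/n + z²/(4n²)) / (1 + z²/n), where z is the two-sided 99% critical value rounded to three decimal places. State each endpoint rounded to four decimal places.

(0.8880, 0.9266)

Here p̂ = 1341/1475 = 0.90915 and z = 2.576 (z² = 6.635776).
1 + z²/n = 1.004499.
Adjusted center: (0.90915 + z²/(2n))/1.004499 = 0.90732.
Radicand: p̂(1−p̂)/n + z²/(4n²) = 0.000055996 + 0.000000763 = 0.000056759.
Half-width = z·√(radicand)/denom = 2.576·0.007534/1.004499 = 0.01932.
CI: 0.90732 ± 0.01932 = (0.8880, 0.9266).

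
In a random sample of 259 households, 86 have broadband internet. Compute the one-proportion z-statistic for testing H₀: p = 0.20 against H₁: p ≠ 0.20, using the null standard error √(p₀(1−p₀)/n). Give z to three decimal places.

z = 5.313

p̂ = 86/259 = 0.33205.
Under H₀, SE = √(p₀(1−p₀)/n) = √(0.20·0.80/259) = √0.000617761 = 0.024855.
Test statistic: z = 0.13205/0.024855 = 5.313.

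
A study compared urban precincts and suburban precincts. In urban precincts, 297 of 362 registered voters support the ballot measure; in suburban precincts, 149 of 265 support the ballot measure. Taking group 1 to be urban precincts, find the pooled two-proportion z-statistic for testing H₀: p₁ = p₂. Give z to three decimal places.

z = 7.047

Sample proportions: p̂₁ = 297/362 = 0.82044 and p̂₂ = 149/265 = 0.56226.
Pooled p̂ = (297+149)/(362+265) = 446/627 = 0.71132.
SE = √[p̂(1−p̂)(1/n₁+1/n₂)] = √[0.71132·0.28868·(1/362+1/265)] ≈ 0.036635.
z = 0.25818/0.036635 = 7.047.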